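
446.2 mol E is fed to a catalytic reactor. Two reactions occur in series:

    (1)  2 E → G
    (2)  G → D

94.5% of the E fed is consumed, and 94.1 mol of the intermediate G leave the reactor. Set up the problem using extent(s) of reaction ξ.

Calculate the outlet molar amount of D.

117 mol

Conversion of E: E consumed = 2ξ₁ = 0.945 × 446.2 → ξ₁ = 210.8 mol.
G balance: n_G = 0 + 1ξ₁ − 1ξ₂ = 94.1 → ξ₂ = (1·210.8 − 94.1)/1 = 116.7 mol.
Outlet amounts (n = n₀ + Σ ν·ξ):
  E: 446.2 − 2(210.8) = 24.54
  G: 0 + 1(210.8) − 1(116.7) = 94.1
  D: 0 + 1(116.7) = 116.7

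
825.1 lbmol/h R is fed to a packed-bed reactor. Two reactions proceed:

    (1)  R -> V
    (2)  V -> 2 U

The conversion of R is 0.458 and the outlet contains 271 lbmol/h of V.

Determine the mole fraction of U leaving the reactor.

0.229

Conversion of R: R consumed = 1ξ₁ = 0.458 × 825.1 → ξ₁ = 377.9 lbmol/h.
V balance: n_V = 0 + 1ξ₁ − 1ξ₂ = 271 → ξ₂ = (1·377.9 − 271)/1 = 106.9 lbmol/h.
Outlet amounts (n = n₀ + Σ ν·ξ):
  R: 825.1 − 1(377.9) = 447.2
  V: 0 + 1(377.9) − 1(106.9) = 271
  U: 0 + 2(106.9) = 213.8
Total out = 932 lbmol/h; y_U = 213.8 / 932 = 0.2294.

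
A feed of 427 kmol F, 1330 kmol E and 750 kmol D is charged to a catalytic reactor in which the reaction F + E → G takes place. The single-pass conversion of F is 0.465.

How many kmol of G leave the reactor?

F reacted = 0.465 × 427 = 198.6 kmol; ν_F = −1, so ξ = 198.6/1 = 198.6 kmol.
Outlet amounts (n = n₀ + ν ξ):
  F: 427 − 1(198.6) = 228.4
  E: 1330 − 1(198.6) = 1131
  G: 0 + 1(198.6) = 198.6
  D: 750 (inert)

199 kmol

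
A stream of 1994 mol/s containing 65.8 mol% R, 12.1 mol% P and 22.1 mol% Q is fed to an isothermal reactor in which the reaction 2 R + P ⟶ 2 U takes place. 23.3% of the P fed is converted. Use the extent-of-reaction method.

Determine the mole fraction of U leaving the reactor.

0.058

P reacted = 0.233 × 241.3 = 56.22 mol/s; ν_P = −1, so ξ = 56.22/1 = 56.22 mol/s.
Outlet amounts (n = n₀ + ν ξ):
  R: 1312 − 2(56.22) = 1200
  P: 241.3 − 1(56.22) = 185.1
  U: 0 + 2(56.22) = 112.4
  Q: 440.7 (inert)
Total out = 1938 mol/s; y_U = 112.4 / 1938 = 0.05802.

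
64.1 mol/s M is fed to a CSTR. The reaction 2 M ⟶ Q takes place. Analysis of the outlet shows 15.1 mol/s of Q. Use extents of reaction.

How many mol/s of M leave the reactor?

33.9 mol/s

For Q: n = n₀ + 1ξ → 15.1 = 0 + 1ξ, giving ξ = 15.1 mol/s.
Outlet amounts (n = n₀ + ν ξ):
  M: 64.1 − 2(15.1) = 33.9
  Q: 0 + 1(15.1) = 15.1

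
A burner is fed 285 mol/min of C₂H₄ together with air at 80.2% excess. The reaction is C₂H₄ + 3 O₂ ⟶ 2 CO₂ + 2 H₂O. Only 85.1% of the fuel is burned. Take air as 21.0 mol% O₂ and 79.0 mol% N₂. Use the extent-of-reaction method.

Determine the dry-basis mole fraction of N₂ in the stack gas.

Stoichiometric O₂ = 3 × 285 = 855 mol/min; O₂ fed = 855 × 1.802 = 1541 mol/min.
N₂ fed = 1541 × 79/21 = 5796 mol/min.
Fuel reacted = 0.851 × 285 → ξ = 242.5 mol/min.
Outlet (n = n₀ + ν ξ):
  C₂H₄: 285 − 1(242.5) = 42.47
  O₂: 1541 − 3(242.5) = 813.1
  N₂: 5796 (inert)
  CO₂: 0 + 2(242.5) = 485.1
  H₂O: 0 + 2(242.5) = 485.1
Dry total = 7137 mol/min; y_N₂ (dry) = 5796 / 7137 = 0.8121.

0.812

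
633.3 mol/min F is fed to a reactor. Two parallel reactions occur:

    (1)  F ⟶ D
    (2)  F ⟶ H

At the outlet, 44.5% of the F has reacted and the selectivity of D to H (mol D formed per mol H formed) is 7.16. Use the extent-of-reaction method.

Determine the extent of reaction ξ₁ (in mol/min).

ξ₁ = 247 mol/min

Conversion of F: F consumed = 0.445 × 633.3 = 281.8 mol/min = 1ξ₁ + 1ξ₂.
Selectivity: 1ξ₁ / (1ξ₂) = 7.16 → ξ₁ = 7.16 ξ₂.
Substitute: (1·7.16 + 1) ξ₂ = 281.8 → ξ₂ = 34.54 mol/min, ξ₁ = 247.3 mol/min.
Outlet amounts (n = n₀ + Σ ν·ξ):
  F: 633.3 − 1(247.3) − 1(34.54) = 351.5
  D: 0 + 1(247.3) = 247.3
  H: 0 + 1(34.54) = 34.54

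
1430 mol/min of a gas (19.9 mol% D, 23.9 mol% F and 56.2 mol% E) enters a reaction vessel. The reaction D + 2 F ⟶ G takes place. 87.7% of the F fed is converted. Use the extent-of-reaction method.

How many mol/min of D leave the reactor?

F reacted = 0.877 × 341.8 = 299.7 mol/min; ν_F = −2, so ξ = 299.7/2 = 149.9 mol/min.
Outlet amounts (n = n₀ + ν ξ):
  D: 284.6 − 1(149.9) = 134.7
  F: 341.8 − 2(149.9) = 42.04
  G: 0 + 1(149.9) = 149.9
  E: 803.7 (inert)

135 mol/min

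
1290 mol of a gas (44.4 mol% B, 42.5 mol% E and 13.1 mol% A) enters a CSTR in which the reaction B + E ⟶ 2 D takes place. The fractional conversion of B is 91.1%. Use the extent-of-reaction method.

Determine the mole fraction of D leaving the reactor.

0.809

B reacted = 0.911 × 572.8 = 521.8 mol; ν_B = −1, so ξ = 521.8/1 = 521.8 mol.
Outlet amounts (n = n₀ + ν ξ):
  B: 572.8 − 1(521.8) = 50.98
  E: 548.2 − 1(521.8) = 26.47
  D: 0 + 2(521.8) = 1044
  A: 169 (inert)
Total out = 1290 mol; y_D = 1044 / 1290 = 0.809.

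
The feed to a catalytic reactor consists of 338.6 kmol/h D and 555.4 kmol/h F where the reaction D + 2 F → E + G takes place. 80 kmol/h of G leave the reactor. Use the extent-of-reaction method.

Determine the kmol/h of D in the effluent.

For G: n = n₀ + 1ξ → 80 = 0 + 1ξ, giving ξ = 80 kmol/h.
Outlet amounts (n = n₀ + ν ξ):
  D: 338.6 − 1(80) = 258.6
  F: 555.4 − 2(80) = 395.4
  E: 0 + 1(80) = 80
  G: 0 + 1(80) = 80

259 kmol/h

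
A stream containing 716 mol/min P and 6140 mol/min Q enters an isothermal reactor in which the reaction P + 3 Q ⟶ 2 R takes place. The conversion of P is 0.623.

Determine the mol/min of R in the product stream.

P reacted = 0.623 × 716 = 446.1 mol/min; ν_P = −1, so ξ = 446.1/1 = 446.1 mol/min.
Outlet amounts (n = n₀ + ν ξ):
  P: 716 − 1(446.1) = 269.9
  Q: 6140 − 3(446.1) = 4802
  R: 0 + 2(446.1) = 892.1

892 mol/min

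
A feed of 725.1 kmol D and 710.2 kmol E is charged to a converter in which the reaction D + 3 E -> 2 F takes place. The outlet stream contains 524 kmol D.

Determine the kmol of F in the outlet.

For D: n = n₀ − 1ξ → 524 = 725.1 − 1ξ, giving ξ = 201.1 kmol.
Outlet amounts (n = n₀ + ν ξ):
  D: 725.1 − 1(201.1) = 524
  E: 710.2 − 3(201.1) = 106.9
  F: 0 + 2(201.1) = 402.2

402 kmol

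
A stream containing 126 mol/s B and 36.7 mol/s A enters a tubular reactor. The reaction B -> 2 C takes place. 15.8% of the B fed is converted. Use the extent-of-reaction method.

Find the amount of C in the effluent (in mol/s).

B reacted = 0.158 × 126 = 19.91 mol/s; ν_B = −1, so ξ = 19.91/1 = 19.91 mol/s.
Outlet amounts (n = n₀ + ν ξ):
  B: 126 − 1(19.91) = 106.1
  C: 0 + 2(19.91) = 39.82
  A: 36.7 (inert)

39.8 mol/s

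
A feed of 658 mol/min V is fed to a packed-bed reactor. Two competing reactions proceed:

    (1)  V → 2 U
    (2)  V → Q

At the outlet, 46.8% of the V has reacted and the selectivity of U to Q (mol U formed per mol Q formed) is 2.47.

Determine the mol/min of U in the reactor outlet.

340 mol/min

Conversion of V: V consumed = 0.468 × 658 = 307.9 mol/min = 1ξ₁ + 1ξ₂.
Selectivity: 2ξ₁ / (1ξ₂) = 2.47 → ξ₁ = 1.235 ξ₂.
Substitute: (1·1.235 + 1) ξ₂ = 307.9 → ξ₂ = 137.8 mol/min, ξ₁ = 170.2 mol/min.
Outlet amounts (n = n₀ + Σ ν·ξ):
  V: 658 − 1(170.2) − 1(137.8) = 350.1
  U: 0 + 2(170.2) = 340.3
  Q: 0 + 1(137.8) = 137.8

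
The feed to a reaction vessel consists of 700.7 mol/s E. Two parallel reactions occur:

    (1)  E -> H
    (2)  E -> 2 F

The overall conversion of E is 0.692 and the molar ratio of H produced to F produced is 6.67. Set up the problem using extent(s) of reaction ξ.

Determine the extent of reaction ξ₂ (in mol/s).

Conversion of E: E consumed = 0.692 × 700.7 = 484.9 mol/s = 1ξ₁ + 1ξ₂.
Selectivity: 1ξ₁ / (2ξ₂) = 6.67 → ξ₁ = 13.34 ξ₂.
Substitute: (1·13.34 + 1) ξ₂ = 484.9 → ξ₂ = 33.81 mol/s, ξ₁ = 451.1 mol/s.
Outlet amounts (n = n₀ + Σ ν·ξ):
  E: 700.7 − 1(451.1) − 1(33.81) = 215.8
  H: 0 + 1(451.1) = 451.1
  F: 0 + 2(33.81) = 67.63

ξ₂ = 33.8 mol/s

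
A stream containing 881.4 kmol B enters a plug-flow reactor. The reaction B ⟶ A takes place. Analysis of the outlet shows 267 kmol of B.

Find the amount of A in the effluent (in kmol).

For B: n = n₀ − 1ξ → 267 = 881.4 − 1ξ, giving ξ = 614.4 kmol.
Outlet amounts (n = n₀ + ν ξ):
  B: 881.4 − 1(614.4) = 267
  A: 0 + 1(614.4) = 614.4

614 kmol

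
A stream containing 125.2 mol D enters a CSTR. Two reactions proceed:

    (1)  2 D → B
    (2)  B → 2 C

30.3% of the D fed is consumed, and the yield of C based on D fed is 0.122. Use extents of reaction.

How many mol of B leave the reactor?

11.3 mol

Conversion of D: D consumed = 2ξ₁ = 0.303 × 125.2 → ξ₁ = 18.97 mol.
Yield of C: 2ξ₂ / 125.2 = 0.122 → ξ₂ = 7.637 mol.
Outlet amounts (n = n₀ + Σ ν·ξ):
  D: 125.2 − 2(18.97) = 87.26
  B: 0 + 1(18.97) − 1(7.637) = 11.33
  C: 0 + 2(7.637) = 15.27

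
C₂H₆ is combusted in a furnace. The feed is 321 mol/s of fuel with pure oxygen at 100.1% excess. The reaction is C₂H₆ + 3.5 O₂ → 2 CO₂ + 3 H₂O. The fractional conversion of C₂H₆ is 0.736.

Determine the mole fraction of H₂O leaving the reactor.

0.264

Stoichiometric O₂ = 3.5 × 321 = 1124 mol/s; O₂ fed = 1124 × 2.001 = 2248 mol/s.
Fuel reacted = 0.736 × 321 → ξ = 236.3 mol/s.
Outlet (n = n₀ + ν ξ):
  C₂H₆: 321 − 1(236.3) = 84.74
  O₂: 2248 − 3.5(236.3) = 1421
  CO₂: 0 + 2(236.3) = 472.5
  H₂O: 0 + 3(236.3) = 708.8
Total out = 2687 mol/s; y_H₂O = 708.8 / 2687 = 0.2638.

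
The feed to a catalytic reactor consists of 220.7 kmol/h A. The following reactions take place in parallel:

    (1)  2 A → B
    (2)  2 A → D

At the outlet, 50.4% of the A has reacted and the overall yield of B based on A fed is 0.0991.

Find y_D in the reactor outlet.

Yield of B: 1ξ₁ / 220.7 = 0.0991 → ξ₁ = 21.87 kmol/h.
Conversion of A: 2ξ₁ + 2ξ₂ = 0.504 × 220.7 = 111.2 → ξ₂ = 33.75 kmol/h.
Outlet amounts (n = n₀ + Σ ν·ξ):
  A: 220.7 − 2(21.87) − 2(33.75) = 109.5
  B: 0 + 1(21.87) = 21.87
  D: 0 + 1(33.75) = 33.75
Total out = 165.1 kmol/h; y_D = 33.75 / 165.1 = 0.2044.

0.204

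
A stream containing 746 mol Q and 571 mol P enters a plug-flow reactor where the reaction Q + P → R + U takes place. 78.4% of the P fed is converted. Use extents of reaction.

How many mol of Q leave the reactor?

P reacted = 0.784 × 571 = 447.7 mol; ν_P = −1, so ξ = 447.7/1 = 447.7 mol.
Outlet amounts (n = n₀ + ν ξ):
  Q: 746 − 1(447.7) = 298.3
  P: 571 − 1(447.7) = 123.3
  R: 0 + 1(447.7) = 447.7
  U: 0 + 1(447.7) = 447.7

298 mol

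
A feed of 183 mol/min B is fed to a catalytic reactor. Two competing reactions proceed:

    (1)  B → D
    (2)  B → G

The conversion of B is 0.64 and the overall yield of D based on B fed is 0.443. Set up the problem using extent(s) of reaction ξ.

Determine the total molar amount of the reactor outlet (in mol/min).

183 mol/min

Yield of D: 1ξ₁ / 183 = 0.443 → ξ₁ = 81.07 mol/min.
Conversion of B: 1ξ₁ + 1ξ₂ = 0.64 × 183 = 117.1 → ξ₂ = 36.05 mol/min.
Outlet amounts (n = n₀ + Σ ν·ξ):
  B: 183 − 1(81.07) − 1(36.05) = 65.88
  D: 0 + 1(81.07) = 81.07
  G: 0 + 1(36.05) = 36.05
Total out = 65.88 + 81.07 + 36.05 = 183 mol/min.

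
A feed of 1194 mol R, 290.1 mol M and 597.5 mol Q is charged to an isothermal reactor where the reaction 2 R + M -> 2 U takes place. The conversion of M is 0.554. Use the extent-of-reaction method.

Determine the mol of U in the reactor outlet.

M reacted = 0.554 × 290.1 = 160.7 mol; ν_M = −1, so ξ = 160.7/1 = 160.7 mol.
Outlet amounts (n = n₀ + ν ξ):
  R: 1194 − 2(160.7) = 872.6
  M: 290.1 − 1(160.7) = 129.4
  U: 0 + 2(160.7) = 321.4
  Q: 597.5 (inert)

321 mol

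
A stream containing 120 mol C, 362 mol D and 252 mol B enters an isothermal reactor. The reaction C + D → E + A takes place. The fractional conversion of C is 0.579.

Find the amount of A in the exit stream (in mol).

69.5 mol

C reacted = 0.579 × 120 = 69.48 mol; ν_C = −1, so ξ = 69.48/1 = 69.48 mol.
Outlet amounts (n = n₀ + ν ξ):
  C: 120 − 1(69.48) = 50.52
  D: 362 − 1(69.48) = 292.5
  E: 0 + 1(69.48) = 69.48
  A: 0 + 1(69.48) = 69.48
  B: 252 (inert)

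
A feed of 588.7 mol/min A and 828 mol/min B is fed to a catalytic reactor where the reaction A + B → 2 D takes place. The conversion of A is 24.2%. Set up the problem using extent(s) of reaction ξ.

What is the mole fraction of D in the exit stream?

A reacted = 0.242 × 588.7 = 142.5 mol/min; ν_A = −1, so ξ = 142.5/1 = 142.5 mol/min.
Outlet amounts (n = n₀ + ν ξ):
  A: 588.7 − 1(142.5) = 446.2
  B: 828 − 1(142.5) = 685.5
  D: 0 + 2(142.5) = 284.9
Total out = 1417 mol/min; y_D = 284.9 / 1417 = 0.2011.

0.201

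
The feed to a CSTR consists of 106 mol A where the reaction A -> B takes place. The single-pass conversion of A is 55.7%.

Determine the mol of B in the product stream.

59 mol

A reacted = 0.557 × 106 = 59.04 mol; ν_A = −1, so ξ = 59.04/1 = 59.04 mol.
Outlet amounts (n = n₀ + ν ξ):
  A: 106 − 1(59.04) = 46.96
  B: 0 + 1(59.04) = 59.04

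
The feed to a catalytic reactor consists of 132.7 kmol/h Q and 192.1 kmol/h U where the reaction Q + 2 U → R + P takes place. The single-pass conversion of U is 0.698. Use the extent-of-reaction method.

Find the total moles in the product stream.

U reacted = 0.698 × 192.1 = 134.1 kmol/h; ν_U = −2, so ξ = 134.1/2 = 67.04 kmol/h.
Outlet amounts (n = n₀ + ν ξ):
  Q: 132.7 − 1(67.04) = 65.66
  U: 192.1 − 2(67.04) = 58.01
  R: 0 + 1(67.04) = 67.04
  P: 0 + 1(67.04) = 67.04
Total out = 65.66 + 58.01 + 67.04 + 67.04 = 257.8 kmol/h.

258 kmol/h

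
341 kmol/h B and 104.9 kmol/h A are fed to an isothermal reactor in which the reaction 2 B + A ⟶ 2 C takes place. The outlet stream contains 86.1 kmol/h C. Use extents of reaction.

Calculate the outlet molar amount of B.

For C: n = n₀ + 2ξ → 86.1 = 0 + 2ξ, giving ξ = 43.05 kmol/h.
Outlet amounts (n = n₀ + ν ξ):
  B: 341 − 2(43.05) = 254.9
  A: 104.9 − 1(43.05) = 61.85
  C: 0 + 2(43.05) = 86.1

255 kmol/h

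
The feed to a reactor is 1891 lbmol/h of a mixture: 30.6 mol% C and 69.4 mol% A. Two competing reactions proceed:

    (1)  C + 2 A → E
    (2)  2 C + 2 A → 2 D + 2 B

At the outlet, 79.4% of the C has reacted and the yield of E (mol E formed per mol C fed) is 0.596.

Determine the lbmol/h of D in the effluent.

Yield of E: 1ξ₁ / 578.6 = 0.596 → ξ₁ = 344.9 lbmol/h.
Conversion of C: 1ξ₁ + 2ξ₂ = 0.794 × 578.6 = 459.4 → ξ₂ = 57.29 lbmol/h.
Outlet amounts (n = n₀ + Σ ν·ξ):
  C: 578.6 − 1(344.9) − 2(57.29) = 119.2
  A: 1312 − 2(344.9) − 2(57.29) = 508
  E: 0 + 1(344.9) = 344.9
  D: 0 + 2(57.29) = 114.6
  B: 0 + 2(57.29) = 114.6

115 lbmol/h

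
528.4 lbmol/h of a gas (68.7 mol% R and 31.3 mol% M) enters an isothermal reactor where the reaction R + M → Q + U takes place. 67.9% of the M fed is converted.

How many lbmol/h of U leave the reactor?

112 lbmol/h

M reacted = 0.679 × 165.4 = 112.3 lbmol/h; ν_M = −1, so ξ = 112.3/1 = 112.3 lbmol/h.
Outlet amounts (n = n₀ + ν ξ):
  R: 363 − 1(112.3) = 250.7
  M: 165.4 − 1(112.3) = 53.09
  Q: 0 + 1(112.3) = 112.3
  U: 0 + 1(112.3) = 112.3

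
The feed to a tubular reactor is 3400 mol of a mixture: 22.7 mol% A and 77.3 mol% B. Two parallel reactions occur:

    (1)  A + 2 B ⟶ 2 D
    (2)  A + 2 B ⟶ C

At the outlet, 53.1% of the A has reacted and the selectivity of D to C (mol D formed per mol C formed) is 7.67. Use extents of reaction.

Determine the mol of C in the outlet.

Conversion of A: A consumed = 0.531 × 771.8 = 409.8 mol = 1ξ₁ + 1ξ₂.
Selectivity: 2ξ₁ / (1ξ₂) = 7.67 → ξ₁ = 3.835 ξ₂.
Substitute: (1·3.835 + 1) ξ₂ = 409.8 → ξ₂ = 84.76 mol, ξ₁ = 325.1 mol.
Outlet amounts (n = n₀ + Σ ν·ξ):
  A: 771.8 − 1(325.1) − 1(84.76) = 362
  B: 2628 − 2(325.1) − 2(84.76) = 1809
  D: 0 + 2(325.1) = 650.1
  C: 0 + 1(84.76) = 84.76

84.8 mol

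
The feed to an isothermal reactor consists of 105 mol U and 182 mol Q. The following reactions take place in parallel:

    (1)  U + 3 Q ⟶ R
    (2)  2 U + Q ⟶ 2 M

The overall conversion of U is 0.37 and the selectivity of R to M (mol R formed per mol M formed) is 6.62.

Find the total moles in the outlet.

183 mol

Conversion of U: U consumed = 0.37 × 105 = 38.85 mol = 1ξ₁ + 2ξ₂.
Selectivity: 1ξ₁ / (2ξ₂) = 6.62 → ξ₁ = 13.24 ξ₂.
Substitute: (1·13.24 + 2) ξ₂ = 38.85 → ξ₂ = 2.549 mol, ξ₁ = 33.75 mol.
Outlet amounts (n = n₀ + Σ ν·ξ):
  U: 105 − 1(33.75) − 2(2.549) = 66.15
  Q: 182 − 3(33.75) − 1(2.549) = 78.2
  R: 0 + 1(33.75) = 33.75
  M: 0 + 2(2.549) = 5.098
Total out = 66.15 + 78.2 + 33.75 + 5.098 = 183.2 mol.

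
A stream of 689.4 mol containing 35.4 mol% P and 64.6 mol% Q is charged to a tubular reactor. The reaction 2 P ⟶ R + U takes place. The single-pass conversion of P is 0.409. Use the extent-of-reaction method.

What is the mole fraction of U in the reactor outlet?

0.0724

P reacted = 0.409 × 244 = 99.82 mol; ν_P = −2, so ξ = 99.82/2 = 49.91 mol.
Outlet amounts (n = n₀ + ν ξ):
  P: 244 − 2(49.91) = 144.2
  R: 0 + 1(49.91) = 49.91
  U: 0 + 1(49.91) = 49.91
  Q: 445.4 (inert)
Total out = 689.4 mol; y_U = 49.91 / 689.4 = 0.07239.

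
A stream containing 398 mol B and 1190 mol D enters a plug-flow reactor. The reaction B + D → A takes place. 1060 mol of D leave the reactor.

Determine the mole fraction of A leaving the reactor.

For D: n = n₀ − 1ξ → 1060 = 1190 − 1ξ, giving ξ = 130 mol.
Outlet amounts (n = n₀ + ν ξ):
  B: 398 − 1(130) = 268
  D: 1190 − 1(130) = 1060
  A: 0 + 1(130) = 130
Total out = 1458 mol; y_A = 130 / 1458 = 0.08916.

0.0892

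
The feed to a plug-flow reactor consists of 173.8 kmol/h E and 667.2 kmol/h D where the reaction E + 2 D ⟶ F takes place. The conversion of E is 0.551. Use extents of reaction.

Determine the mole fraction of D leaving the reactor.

E reacted = 0.551 × 173.8 = 95.76 kmol/h; ν_E = −1, so ξ = 95.76/1 = 95.76 kmol/h.
Outlet amounts (n = n₀ + ν ξ):
  E: 173.8 − 1(95.76) = 78.04
  D: 667.2 − 2(95.76) = 475.7
  F: 0 + 1(95.76) = 95.76
Total out = 649.5 kmol/h; y_D = 475.7 / 649.5 = 0.7324.

0.732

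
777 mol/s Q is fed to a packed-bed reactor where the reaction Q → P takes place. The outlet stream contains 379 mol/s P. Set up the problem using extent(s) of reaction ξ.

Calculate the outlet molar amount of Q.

For P: n = n₀ + 1ξ → 379 = 0 + 1ξ, giving ξ = 379 mol/s.
Outlet amounts (n = n₀ + ν ξ):
  Q: 777 − 1(379) = 398
  P: 0 + 1(379) = 379

398 mol/s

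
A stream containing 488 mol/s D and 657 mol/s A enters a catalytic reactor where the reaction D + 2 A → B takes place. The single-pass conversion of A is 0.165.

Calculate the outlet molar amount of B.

A reacted = 0.165 × 657 = 108.4 mol/s; ν_A = −2, so ξ = 108.4/2 = 54.2 mol/s.
Outlet amounts (n = n₀ + ν ξ):
  D: 488 − 1(54.2) = 433.8
  A: 657 − 2(54.2) = 548.6
  B: 0 + 1(54.2) = 54.2

54.2 mol/s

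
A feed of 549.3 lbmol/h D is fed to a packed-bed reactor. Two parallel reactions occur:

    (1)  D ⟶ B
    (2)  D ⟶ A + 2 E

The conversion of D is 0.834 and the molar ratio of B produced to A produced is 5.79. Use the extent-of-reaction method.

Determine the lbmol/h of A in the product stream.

67.5 lbmol/h

Conversion of D: D consumed = 0.834 × 549.3 = 458.1 lbmol/h = 1ξ₁ + 1ξ₂.
Selectivity: 1ξ₁ / (1ξ₂) = 5.79 → ξ₁ = 5.79 ξ₂.
Substitute: (1·5.79 + 1) ξ₂ = 458.1 → ξ₂ = 67.47 lbmol/h, ξ₁ = 390.6 lbmol/h.
Outlet amounts (n = n₀ + Σ ν·ξ):
  D: 549.3 − 1(390.6) − 1(67.47) = 91.18
  B: 0 + 1(390.6) = 390.6
  A: 0 + 1(67.47) = 67.47
  E: 0 + 2(67.47) = 134.9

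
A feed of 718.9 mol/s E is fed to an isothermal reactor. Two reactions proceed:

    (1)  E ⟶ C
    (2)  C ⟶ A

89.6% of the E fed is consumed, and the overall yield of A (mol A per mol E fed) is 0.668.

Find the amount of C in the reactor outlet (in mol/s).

Conversion of E: E consumed = 1ξ₁ = 0.896 × 718.9 → ξ₁ = 644.1 mol/s.
Yield of A: 1ξ₂ / 718.9 = 0.668 → ξ₂ = 480.2 mol/s.
Outlet amounts (n = n₀ + Σ ν·ξ):
  E: 718.9 − 1(644.1) = 74.77
  C: 0 + 1(644.1) − 1(480.2) = 163.9
  A: 0 + 1(480.2) = 480.2

164 mol/s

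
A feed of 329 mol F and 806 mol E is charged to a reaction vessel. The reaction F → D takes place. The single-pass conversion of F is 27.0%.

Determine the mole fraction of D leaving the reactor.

0.0783

F reacted = 0.27 × 329 = 88.83 mol; ν_F = −1, so ξ = 88.83/1 = 88.83 mol.
Outlet amounts (n = n₀ + ν ξ):
  F: 329 − 1(88.83) = 240.2
  D: 0 + 1(88.83) = 88.83
  E: 806 (inert)
Total out = 1135 mol; y_D = 88.83 / 1135 = 0.07826.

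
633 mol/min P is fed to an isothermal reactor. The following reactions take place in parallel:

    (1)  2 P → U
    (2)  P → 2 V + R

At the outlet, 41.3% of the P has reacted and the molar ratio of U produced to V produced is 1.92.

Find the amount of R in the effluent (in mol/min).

Conversion of P: P consumed = 0.413 × 633 = 261.4 mol/min = 2ξ₁ + 1ξ₂.
Selectivity: 1ξ₁ / (2ξ₂) = 1.92 → ξ₁ = 3.84 ξ₂.
Substitute: (2·3.84 + 1) ξ₂ = 261.4 → ξ₂ = 30.12 mol/min, ξ₁ = 115.7 mol/min.
Outlet amounts (n = n₀ + Σ ν·ξ):
  P: 633 − 2(115.7) − 1(30.12) = 371.6
  U: 0 + 1(115.7) = 115.7
  V: 0 + 2(30.12) = 60.24
  R: 0 + 1(30.12) = 30.12

30.1 mol/min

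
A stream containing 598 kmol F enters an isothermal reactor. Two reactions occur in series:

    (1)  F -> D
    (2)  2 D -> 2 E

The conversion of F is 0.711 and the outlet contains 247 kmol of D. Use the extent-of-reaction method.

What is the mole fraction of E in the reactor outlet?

0.298

Conversion of F: F consumed = 1ξ₁ = 0.711 × 598 → ξ₁ = 425.2 kmol.
D balance: n_D = 0 + 1ξ₁ − 2ξ₂ = 247 → ξ₂ = (1·425.2 − 247)/2 = 89.09 kmol.
Outlet amounts (n = n₀ + Σ ν·ξ):
  F: 598 − 1(425.2) = 172.8
  D: 0 + 1(425.2) − 2(89.09) = 247
  E: 0 + 2(89.09) = 178.2
Total out = 598 kmol; y_E = 178.2 / 598 = 0.298.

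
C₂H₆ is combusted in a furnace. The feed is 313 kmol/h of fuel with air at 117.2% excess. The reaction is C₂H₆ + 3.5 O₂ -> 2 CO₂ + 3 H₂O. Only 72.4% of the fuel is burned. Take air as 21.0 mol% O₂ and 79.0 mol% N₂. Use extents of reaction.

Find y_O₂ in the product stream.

0.135

Stoichiometric O₂ = 3.5 × 313 = 1096 kmol/h; O₂ fed = 1096 × 2.172 = 2379 kmol/h.
N₂ fed = 2379 × 79/21 = 8951 kmol/h.
Fuel reacted = 0.724 × 313 → ξ = 226.6 kmol/h.
Outlet (n = n₀ + ν ξ):
  C₂H₆: 313 − 1(226.6) = 86.39
  O₂: 2379 − 3.5(226.6) = 1586
  N₂: 8951 (inert)
  CO₂: 0 + 2(226.6) = 453.2
  H₂O: 0 + 3(226.6) = 679.8
Total out = 11760 kmol/h; y_O₂ = 1586 / 11760 = 0.1349.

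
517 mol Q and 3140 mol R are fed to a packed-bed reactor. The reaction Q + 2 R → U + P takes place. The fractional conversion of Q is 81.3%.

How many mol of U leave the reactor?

Q reacted = 0.813 × 517 = 420.3 mol; ν_Q = −1, so ξ = 420.3/1 = 420.3 mol.
Outlet amounts (n = n₀ + ν ξ):
  Q: 517 − 1(420.3) = 96.68
  R: 3140 − 2(420.3) = 2299
  U: 0 + 1(420.3) = 420.3
  P: 0 + 1(420.3) = 420.3

420 mol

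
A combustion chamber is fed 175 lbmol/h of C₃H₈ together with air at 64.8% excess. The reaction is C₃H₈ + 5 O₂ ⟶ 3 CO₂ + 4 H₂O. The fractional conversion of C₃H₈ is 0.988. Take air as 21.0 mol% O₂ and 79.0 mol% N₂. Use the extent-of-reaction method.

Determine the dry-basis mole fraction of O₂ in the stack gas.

0.0885

Stoichiometric O₂ = 5 × 175 = 875 lbmol/h; O₂ fed = 875 × 1.648 = 1442 lbmol/h.
N₂ fed = 1442 × 79/21 = 5425 lbmol/h.
Fuel reacted = 0.988 × 175 → ξ = 172.9 lbmol/h.
Outlet (n = n₀ + ν ξ):
  C₃H₈: 175 − 1(172.9) = 2.1
  O₂: 1442 − 5(172.9) = 577.5
  N₂: 5425 (inert)
  CO₂: 0 + 3(172.9) = 518.7
  H₂O: 0 + 4(172.9) = 691.6
Dry total = 6523 lbmol/h; y_O₂ (dry) = 577.5 / 6523 = 0.08853.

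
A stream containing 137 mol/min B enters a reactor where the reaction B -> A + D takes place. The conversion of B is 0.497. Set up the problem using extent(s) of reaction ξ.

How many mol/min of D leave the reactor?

68.1 mol/min

B reacted = 0.497 × 137 = 68.09 mol/min; ν_B = −1, so ξ = 68.09/1 = 68.09 mol/min.
Outlet amounts (n = n₀ + ν ξ):
  B: 137 − 1(68.09) = 68.91
  A: 0 + 1(68.09) = 68.09
  D: 0 + 1(68.09) = 68.09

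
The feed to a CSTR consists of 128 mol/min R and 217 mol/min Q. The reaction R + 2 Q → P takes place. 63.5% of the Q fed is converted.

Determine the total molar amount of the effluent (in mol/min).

Q reacted = 0.635 × 217 = 137.8 mol/min; ν_Q = −2, so ξ = 137.8/2 = 68.9 mol/min.
Outlet amounts (n = n₀ + ν ξ):
  R: 128 − 1(68.9) = 59.1
  Q: 217 − 2(68.9) = 79.2
  P: 0 + 1(68.9) = 68.9
Total out = 59.1 + 79.2 + 68.9 = 207.2 mol/min.

207 mol/min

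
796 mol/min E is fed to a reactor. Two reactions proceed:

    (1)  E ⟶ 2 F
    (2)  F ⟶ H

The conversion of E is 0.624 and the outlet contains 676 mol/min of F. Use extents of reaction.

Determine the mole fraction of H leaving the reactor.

Conversion of E: E consumed = 1ξ₁ = 0.624 × 796 → ξ₁ = 496.7 mol/min.
F balance: n_F = 0 + 2ξ₁ − 1ξ₂ = 676 → ξ₂ = (2·496.7 − 676)/1 = 317.4 mol/min.
Outlet amounts (n = n₀ + Σ ν·ξ):
  E: 796 − 1(496.7) = 299.3
  F: 0 + 2(496.7) − 1(317.4) = 676
  H: 0 + 1(317.4) = 317.4
Total out = 1293 mol/min; y_H = 317.4 / 1293 = 0.2455.

0.246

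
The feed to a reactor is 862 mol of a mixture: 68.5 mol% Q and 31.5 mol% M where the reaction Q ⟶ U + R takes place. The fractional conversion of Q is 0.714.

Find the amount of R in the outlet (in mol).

Q reacted = 0.714 × 590.5 = 421.6 mol; ν_Q = −1, so ξ = 421.6/1 = 421.6 mol.
Outlet amounts (n = n₀ + ν ξ):
  Q: 590.5 − 1(421.6) = 168.9
  U: 0 + 1(421.6) = 421.6
  R: 0 + 1(421.6) = 421.6
  M: 271.5 (inert)

422 mol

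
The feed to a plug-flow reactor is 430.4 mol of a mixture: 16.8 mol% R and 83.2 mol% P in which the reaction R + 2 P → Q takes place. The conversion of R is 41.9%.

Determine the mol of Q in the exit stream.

R reacted = 0.419 × 72.31 = 30.3 mol; ν_R = −1, so ξ = 30.3/1 = 30.3 mol.
Outlet amounts (n = n₀ + ν ξ):
  R: 72.31 − 1(30.3) = 42.01
  P: 358.1 − 2(30.3) = 297.5
  Q: 0 + 1(30.3) = 30.3

30.3 mol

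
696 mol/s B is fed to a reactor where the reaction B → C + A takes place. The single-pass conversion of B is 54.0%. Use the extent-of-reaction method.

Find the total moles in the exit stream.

B reacted = 0.54 × 696 = 375.8 mol/s; ν_B = −1, so ξ = 375.8/1 = 375.8 mol/s.
Outlet amounts (n = n₀ + ν ξ):
  B: 696 − 1(375.8) = 320.2
  C: 0 + 1(375.8) = 375.8
  A: 0 + 1(375.8) = 375.8
Total out = 320.2 + 375.8 + 375.8 = 1072 mol/s.

1070 mol/s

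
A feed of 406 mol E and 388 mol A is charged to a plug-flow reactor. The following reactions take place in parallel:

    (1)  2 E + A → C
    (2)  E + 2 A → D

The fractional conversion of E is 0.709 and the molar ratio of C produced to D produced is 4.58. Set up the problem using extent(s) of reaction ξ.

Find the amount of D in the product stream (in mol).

Conversion of E: E consumed = 0.709 × 406 = 287.9 mol = 2ξ₁ + 1ξ₂.
Selectivity: 1ξ₁ / (1ξ₂) = 4.58 → ξ₁ = 4.58 ξ₂.
Substitute: (2·4.58 + 1) ξ₂ = 287.9 → ξ₂ = 28.33 mol, ξ₁ = 129.8 mol.
Outlet amounts (n = n₀ + Σ ν·ξ):
  E: 406 − 2(129.8) − 1(28.33) = 118.1
  A: 388 − 1(129.8) − 2(28.33) = 201.6
  C: 0 + 1(129.8) = 129.8
  D: 0 + 1(28.33) = 28.33

28.3 mol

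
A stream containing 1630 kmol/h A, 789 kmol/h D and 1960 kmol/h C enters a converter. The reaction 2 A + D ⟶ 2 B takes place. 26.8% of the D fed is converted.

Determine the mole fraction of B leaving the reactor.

D reacted = 0.268 × 789 = 211.5 kmol/h; ν_D = −1, so ξ = 211.5/1 = 211.5 kmol/h.
Outlet amounts (n = n₀ + ν ξ):
  A: 1630 − 2(211.5) = 1207
  D: 789 − 1(211.5) = 577.5
  B: 0 + 2(211.5) = 422.9
  C: 1960 (inert)
Total out = 4168 kmol/h; y_B = 422.9 / 4168 = 0.1015.

0.101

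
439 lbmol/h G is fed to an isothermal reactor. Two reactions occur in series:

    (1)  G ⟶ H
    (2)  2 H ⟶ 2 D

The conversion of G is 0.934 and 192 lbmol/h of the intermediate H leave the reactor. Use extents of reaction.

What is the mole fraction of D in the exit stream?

0.497

Conversion of G: G consumed = 1ξ₁ = 0.934 × 439 → ξ₁ = 410 lbmol/h.
H balance: n_H = 0 + 1ξ₁ − 2ξ₂ = 192 → ξ₂ = (1·410 − 192)/2 = 109 lbmol/h.
Outlet amounts (n = n₀ + Σ ν·ξ):
  G: 439 − 1(410) = 28.97
  H: 0 + 1(410) − 2(109) = 192
  D: 0 + 2(109) = 218
Total out = 439 lbmol/h; y_D = 218 / 439 = 0.4966.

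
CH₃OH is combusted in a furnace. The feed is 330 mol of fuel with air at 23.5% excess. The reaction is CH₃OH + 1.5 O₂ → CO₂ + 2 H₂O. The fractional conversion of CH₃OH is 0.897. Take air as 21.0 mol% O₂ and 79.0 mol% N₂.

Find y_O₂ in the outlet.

Stoichiometric O₂ = 1.5 × 330 = 495 mol; O₂ fed = 495 × 1.235 = 611.3 mol.
N₂ fed = 611.3 × 79/21 = 2300 mol.
Fuel reacted = 0.897 × 330 → ξ = 296 mol.
Outlet (n = n₀ + ν ξ):
  CH₃OH: 330 − 1(296) = 33.99
  O₂: 611.3 − 1.5(296) = 167.3
  N₂: 2300 (inert)
  CO₂: 0 + 1(296) = 296
  H₂O: 0 + 2(296) = 592
Total out = 3389 mol; y_O₂ = 167.3 / 3389 = 0.04937.

0.0494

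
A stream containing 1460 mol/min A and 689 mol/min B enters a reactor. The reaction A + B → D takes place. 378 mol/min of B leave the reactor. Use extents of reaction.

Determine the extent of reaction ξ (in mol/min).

ξ = 311 mol/min

For B: n = n₀ − 1ξ → 378 = 689 − 1ξ, giving ξ = 311 mol/min.
Outlet amounts (n = n₀ + ν ξ):
  A: 1460 − 1(311) = 1149
  B: 689 − 1(311) = 378
  D: 0 + 1(311) = 311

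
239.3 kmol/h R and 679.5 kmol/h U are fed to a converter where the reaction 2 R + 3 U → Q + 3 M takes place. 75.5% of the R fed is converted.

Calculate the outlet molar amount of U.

R reacted = 0.755 × 239.3 = 180.7 kmol/h; ν_R = −2, so ξ = 180.7/2 = 90.34 kmol/h.
Outlet amounts (n = n₀ + ν ξ):
  R: 239.3 − 2(90.34) = 58.63
  U: 679.5 − 3(90.34) = 408.5
  Q: 0 + 1(90.34) = 90.34
  M: 0 + 3(90.34) = 271

408 kmol/h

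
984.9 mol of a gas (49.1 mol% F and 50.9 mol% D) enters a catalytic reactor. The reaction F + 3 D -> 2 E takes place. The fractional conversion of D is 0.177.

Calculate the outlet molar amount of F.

D reacted = 0.177 × 501.3 = 88.73 mol; ν_D = −3, so ξ = 88.73/3 = 29.58 mol.
Outlet amounts (n = n₀ + ν ξ):
  F: 483.6 − 1(29.58) = 454
  D: 501.3 − 3(29.58) = 412.6
  E: 0 + 2(29.58) = 59.16

454 mol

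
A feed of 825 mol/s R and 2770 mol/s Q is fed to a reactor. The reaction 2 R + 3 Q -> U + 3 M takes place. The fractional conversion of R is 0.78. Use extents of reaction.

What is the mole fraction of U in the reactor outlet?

R reacted = 0.78 × 825 = 643.5 mol/s; ν_R = −2, so ξ = 643.5/2 = 321.8 mol/s.
Outlet amounts (n = n₀ + ν ξ):
  R: 825 − 2(321.8) = 181.5
  Q: 2770 − 3(321.8) = 1805
  U: 0 + 1(321.8) = 321.8
  M: 0 + 3(321.8) = 965.2
Total out = 3273 mol/s; y_U = 321.8 / 3273 = 0.0983.

0.0983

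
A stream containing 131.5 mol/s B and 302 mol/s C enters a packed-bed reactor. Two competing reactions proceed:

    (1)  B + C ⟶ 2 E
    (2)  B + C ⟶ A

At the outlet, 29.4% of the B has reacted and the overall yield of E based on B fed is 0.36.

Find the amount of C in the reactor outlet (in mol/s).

Yield of E: 2ξ₁ / 131.5 = 0.36 → ξ₁ = 23.67 mol/s.
Conversion of B: 1ξ₁ + 1ξ₂ = 0.294 × 131.5 = 38.66 → ξ₂ = 14.99 mol/s.
Outlet amounts (n = n₀ + Σ ν·ξ):
  B: 131.5 − 1(23.67) − 1(14.99) = 92.84
  C: 302 − 1(23.67) − 1(14.99) = 263.3
  E: 0 + 2(23.67) = 47.34
  A: 0 + 1(14.99) = 14.99

263 mol/s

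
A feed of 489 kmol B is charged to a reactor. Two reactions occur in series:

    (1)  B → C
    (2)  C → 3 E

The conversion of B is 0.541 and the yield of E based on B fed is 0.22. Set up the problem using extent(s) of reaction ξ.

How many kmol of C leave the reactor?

Conversion of B: B consumed = 1ξ₁ = 0.541 × 489 → ξ₁ = 264.5 kmol.
Yield of E: 3ξ₂ / 489 = 0.22 → ξ₂ = 35.86 kmol.
Outlet amounts (n = n₀ + Σ ν·ξ):
  B: 489 − 1(264.5) = 224.5
  C: 0 + 1(264.5) − 1(35.86) = 228.7
  E: 0 + 3(35.86) = 107.6

229 kmol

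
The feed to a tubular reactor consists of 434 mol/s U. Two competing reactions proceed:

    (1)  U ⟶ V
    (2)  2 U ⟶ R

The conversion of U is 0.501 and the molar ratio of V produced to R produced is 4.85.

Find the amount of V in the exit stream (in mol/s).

154 mol/s

Conversion of U: U consumed = 0.501 × 434 = 217.4 mol/s = 1ξ₁ + 2ξ₂.
Selectivity: 1ξ₁ / (1ξ₂) = 4.85 → ξ₁ = 4.85 ξ₂.
Substitute: (1·4.85 + 2) ξ₂ = 217.4 → ξ₂ = 31.74 mol/s, ξ₁ = 153.9 mol/s.
Outlet amounts (n = n₀ + Σ ν·ξ):
  U: 434 − 1(153.9) − 2(31.74) = 216.6
  V: 0 + 1(153.9) = 153.9
  R: 0 + 1(31.74) = 31.74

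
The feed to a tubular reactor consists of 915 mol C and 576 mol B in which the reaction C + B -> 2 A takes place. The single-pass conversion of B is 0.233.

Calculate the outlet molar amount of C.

B reacted = 0.233 × 576 = 134.2 mol; ν_B = −1, so ξ = 134.2/1 = 134.2 mol.
Outlet amounts (n = n₀ + ν ξ):
  C: 915 − 1(134.2) = 780.8
  B: 576 − 1(134.2) = 441.8
  A: 0 + 2(134.2) = 268.4

781 mol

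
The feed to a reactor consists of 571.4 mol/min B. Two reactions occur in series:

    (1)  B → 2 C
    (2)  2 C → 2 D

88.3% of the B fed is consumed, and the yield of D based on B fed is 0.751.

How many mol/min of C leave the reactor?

580 mol/min

Conversion of B: B consumed = 1ξ₁ = 0.883 × 571.4 → ξ₁ = 504.5 mol/min.
Yield of D: 2ξ₂ / 571.4 = 0.751 → ξ₂ = 214.6 mol/min.
Outlet amounts (n = n₀ + Σ ν·ξ):
  B: 571.4 − 1(504.5) = 66.85
  C: 0 + 2(504.5) − 2(214.6) = 580
  D: 0 + 2(214.6) = 429.1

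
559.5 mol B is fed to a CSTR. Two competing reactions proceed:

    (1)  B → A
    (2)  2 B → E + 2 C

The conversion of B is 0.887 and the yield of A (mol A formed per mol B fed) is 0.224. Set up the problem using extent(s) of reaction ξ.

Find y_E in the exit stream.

Yield of A: 1ξ₁ / 559.5 = 0.224 → ξ₁ = 125.3 mol.
Conversion of B: 1ξ₁ + 2ξ₂ = 0.887 × 559.5 = 496.3 → ξ₂ = 185.5 mol.
Outlet amounts (n = n₀ + Σ ν·ξ):
  B: 559.5 − 1(125.3) − 2(185.5) = 63.22
  A: 0 + 1(125.3) = 125.3
  E: 0 + 1(185.5) = 185.5
  C: 0 + 2(185.5) = 370.9
Total out = 745 mol; y_E = 185.5 / 745 = 0.249.

0.249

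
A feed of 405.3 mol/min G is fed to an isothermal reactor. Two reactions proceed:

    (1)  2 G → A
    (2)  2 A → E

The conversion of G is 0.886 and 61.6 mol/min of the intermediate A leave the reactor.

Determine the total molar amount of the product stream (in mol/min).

Conversion of G: G consumed = 2ξ₁ = 0.886 × 405.3 → ξ₁ = 179.5 mol/min.
A balance: n_A = 0 + 1ξ₁ − 2ξ₂ = 61.6 → ξ₂ = (1·179.5 − 61.6)/2 = 58.97 mol/min.
Outlet amounts (n = n₀ + Σ ν·ξ):
  G: 405.3 − 2(179.5) = 46.2
  A: 0 + 1(179.5) − 2(58.97) = 61.6
  E: 0 + 1(58.97) = 58.97
Total out = 46.2 + 61.6 + 58.97 = 166.8 mol/min.

167 mol/min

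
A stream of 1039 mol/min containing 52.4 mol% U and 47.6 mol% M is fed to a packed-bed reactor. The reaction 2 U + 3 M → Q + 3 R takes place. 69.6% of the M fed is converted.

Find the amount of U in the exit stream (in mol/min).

M reacted = 0.696 × 494.6 = 344.2 mol/min; ν_M = −3, so ξ = 344.2/3 = 114.7 mol/min.
Outlet amounts (n = n₀ + ν ξ):
  U: 544.4 − 2(114.7) = 315
  M: 494.6 − 3(114.7) = 150.3
  Q: 0 + 1(114.7) = 114.7
  R: 0 + 3(114.7) = 344.2

315 mol/min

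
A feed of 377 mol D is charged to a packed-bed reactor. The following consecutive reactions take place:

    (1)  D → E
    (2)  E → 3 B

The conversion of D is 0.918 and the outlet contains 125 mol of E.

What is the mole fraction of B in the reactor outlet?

0.81

Conversion of D: D consumed = 1ξ₁ = 0.918 × 377 → ξ₁ = 346.1 mol.
E balance: n_E = 0 + 1ξ₁ − 1ξ₂ = 125 → ξ₂ = (1·346.1 − 125)/1 = 221.1 mol.
Outlet amounts (n = n₀ + Σ ν·ξ):
  D: 377 − 1(346.1) = 30.91
  E: 0 + 1(346.1) − 1(221.1) = 125
  B: 0 + 3(221.1) = 663.3
Total out = 819.2 mol; y_B = 663.3 / 819.2 = 0.8097.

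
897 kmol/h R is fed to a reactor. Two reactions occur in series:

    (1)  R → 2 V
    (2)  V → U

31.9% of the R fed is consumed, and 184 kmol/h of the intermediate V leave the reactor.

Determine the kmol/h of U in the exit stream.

388 kmol/h

Conversion of R: R consumed = 1ξ₁ = 0.319 × 897 → ξ₁ = 286.1 kmol/h.
V balance: n_V = 0 + 2ξ₁ − 1ξ₂ = 184 → ξ₂ = (2·286.1 − 184)/1 = 388.3 kmol/h.
Outlet amounts (n = n₀ + Σ ν·ξ):
  R: 897 − 1(286.1) = 610.9
  V: 0 + 2(286.1) − 1(388.3) = 184
  U: 0 + 1(388.3) = 388.3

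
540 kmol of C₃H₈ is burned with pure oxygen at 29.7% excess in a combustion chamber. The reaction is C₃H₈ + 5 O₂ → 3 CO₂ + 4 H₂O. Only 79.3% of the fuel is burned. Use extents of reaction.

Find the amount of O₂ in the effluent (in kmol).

Stoichiometric O₂ = 5 × 540 = 2700 kmol; O₂ fed = 2700 × 1.297 = 3502 kmol.
Fuel reacted = 0.793 × 540 → ξ = 428.2 kmol.
Outlet (n = n₀ + ν ξ):
  C₃H₈: 540 − 1(428.2) = 111.8
  O₂: 3502 − 5(428.2) = 1361
  CO₂: 0 + 3(428.2) = 1285
  H₂O: 0 + 4(428.2) = 1713

1360 kmol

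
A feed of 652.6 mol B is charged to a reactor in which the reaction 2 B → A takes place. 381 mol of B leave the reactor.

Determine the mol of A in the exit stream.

For B: n = n₀ − 2ξ → 381 = 652.6 − 2ξ, giving ξ = 135.8 mol.
Outlet amounts (n = n₀ + ν ξ):
  B: 652.6 − 2(135.8) = 381
  A: 0 + 1(135.8) = 135.8

136 mol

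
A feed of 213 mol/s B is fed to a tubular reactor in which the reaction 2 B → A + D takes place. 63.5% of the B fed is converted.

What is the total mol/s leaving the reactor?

213 mol/s

B reacted = 0.635 × 213 = 135.3 mol/s; ν_B = −2, so ξ = 135.3/2 = 67.63 mol/s.
Outlet amounts (n = n₀ + ν ξ):
  B: 213 − 2(67.63) = 77.75
  A: 0 + 1(67.63) = 67.63
  D: 0 + 1(67.63) = 67.63
Total out = 77.75 + 67.63 + 67.63 = 213 mol/s.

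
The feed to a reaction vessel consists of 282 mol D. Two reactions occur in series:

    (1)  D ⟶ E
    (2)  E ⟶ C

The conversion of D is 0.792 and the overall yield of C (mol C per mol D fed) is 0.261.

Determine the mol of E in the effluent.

Conversion of D: D consumed = 1ξ₁ = 0.792 × 282 → ξ₁ = 223.3 mol.
Yield of C: 1ξ₂ / 282 = 0.261 → ξ₂ = 73.6 mol.
Outlet amounts (n = n₀ + Σ ν·ξ):
  D: 282 − 1(223.3) = 58.66
  E: 0 + 1(223.3) − 1(73.6) = 149.7
  C: 0 + 1(73.6) = 73.6

150 mol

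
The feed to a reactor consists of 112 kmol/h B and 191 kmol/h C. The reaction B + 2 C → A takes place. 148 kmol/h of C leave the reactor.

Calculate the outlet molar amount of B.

For C: n = n₀ − 2ξ → 148 = 191 − 2ξ, giving ξ = 21.5 kmol/h.
Outlet amounts (n = n₀ + ν ξ):
  B: 112 − 1(21.5) = 90.5
  C: 191 − 2(21.5) = 148
  A: 0 + 1(21.5) = 21.5

90.5 kmol/h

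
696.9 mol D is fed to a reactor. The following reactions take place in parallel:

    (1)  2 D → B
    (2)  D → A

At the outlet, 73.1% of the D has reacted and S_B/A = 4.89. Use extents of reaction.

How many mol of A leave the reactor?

47.3 mol

Conversion of D: D consumed = 0.731 × 696.9 = 509.4 mol = 2ξ₁ + 1ξ₂.
Selectivity: 1ξ₁ / (1ξ₂) = 4.89 → ξ₁ = 4.89 ξ₂.
Substitute: (2·4.89 + 1) ξ₂ = 509.4 → ξ₂ = 47.26 mol, ξ₁ = 231.1 mol.
Outlet amounts (n = n₀ + Σ ν·ξ):
  D: 696.9 − 2(231.1) − 1(47.26) = 187.5
  B: 0 + 1(231.1) = 231.1
  A: 0 + 1(47.26) = 47.26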